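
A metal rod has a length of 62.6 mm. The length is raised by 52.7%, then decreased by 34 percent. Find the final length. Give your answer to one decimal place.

63.1 mm

Each change multiplies by a factor: 1.527 × 0.66 = 1.00782.
62.6 × 1.00782 = 63.089532 ≈ 63.1.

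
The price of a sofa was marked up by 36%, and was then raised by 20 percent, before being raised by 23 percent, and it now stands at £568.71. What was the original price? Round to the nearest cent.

£283.31

The overall multiplier applied was 1.36 × 1.2 × 1.23 = 2.00736.
So the original price was £568.71 ÷ 2.00736 ≈ £283.31.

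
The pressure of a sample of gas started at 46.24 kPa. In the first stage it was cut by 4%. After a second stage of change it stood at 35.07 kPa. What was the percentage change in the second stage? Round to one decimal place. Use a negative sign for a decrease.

-21.0%

After the first stage: 46.24 × 0.96 = 44.3904.
Second-stage multiplier: 35.07 ÷ 44.3904 ≈ 0.79004.
That is a change of -21.0%.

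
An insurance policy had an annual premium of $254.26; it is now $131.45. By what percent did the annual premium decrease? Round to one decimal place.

48.3%

Change: $131.45 − $254.26 = -$122.81.
Relative to the original: -$122.81 ÷ $254.26 ≈ -48.3%.
So the annual premium decreased by 48.3%.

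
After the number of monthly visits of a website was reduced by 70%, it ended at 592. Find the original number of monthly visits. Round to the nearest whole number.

The overall multiplier applied was 0.3.
So the original number of monthly visits was 592 ÷ 0.3 ≈ 1,973.

1,973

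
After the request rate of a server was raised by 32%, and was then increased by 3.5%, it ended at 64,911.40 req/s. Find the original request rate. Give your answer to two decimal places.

47,512.37 req/s

The overall multiplier applied was 1.32 × 1.035 = 1.3662.
So the original request rate was 64,911.40 ÷ 1.3662 ≈ 47,512.37 req/s.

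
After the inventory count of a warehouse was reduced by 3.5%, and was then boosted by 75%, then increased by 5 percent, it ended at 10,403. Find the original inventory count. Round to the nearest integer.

5,867

The overall multiplier applied was 0.965 × 1.75 × 1.05 = 1.7731875.
So the original inventory count was 10,403 ÷ 1.7731875 ≈ 5,867.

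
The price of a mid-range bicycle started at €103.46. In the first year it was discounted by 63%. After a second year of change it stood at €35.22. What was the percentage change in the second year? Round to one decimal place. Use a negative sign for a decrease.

After the first year: €103.46 × 0.37 = €38.2802.
Second-year multiplier: €35.22 ÷ €38.2802 ≈ 0.92006.
That is a change of -8.0%.

-8.0%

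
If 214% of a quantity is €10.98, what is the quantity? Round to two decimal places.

€5.13

€10.98 ÷ 2.14 ≈ €5.13.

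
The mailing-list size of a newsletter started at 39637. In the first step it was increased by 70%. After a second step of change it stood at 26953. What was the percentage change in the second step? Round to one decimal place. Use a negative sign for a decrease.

-60.0%

After the first step: 39637 × 1.7 = 67382.9.
Second-step multiplier: 26953 ÷ 67382.9 ≈ 0.4.
That is a change of -60.0%.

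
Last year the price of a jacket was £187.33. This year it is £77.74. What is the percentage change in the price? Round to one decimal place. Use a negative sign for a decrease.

-58.5%

Change: £77.74 − £187.33 = -£109.59.
Relative to the original: -£109.59 ÷ £187.33 ≈ -58.5%.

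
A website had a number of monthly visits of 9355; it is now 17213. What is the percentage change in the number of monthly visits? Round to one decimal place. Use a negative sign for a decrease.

Change: 17213 − 9355 = 7858.
Relative to the original: 7858 ÷ 9355 ≈ 84.0%.

84.0%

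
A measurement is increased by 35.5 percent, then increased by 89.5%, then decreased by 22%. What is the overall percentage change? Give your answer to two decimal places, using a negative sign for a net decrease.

A 35.5% increase multiplies by 1.355.
Then an 89.5% increase: 1.355 × 1.895 = 2.567725.
Then a 22% decrease: 2.567725 × 0.78 = 2.0028255.
Overall factor 2.0028255, i.e. 100.28%.

100.28%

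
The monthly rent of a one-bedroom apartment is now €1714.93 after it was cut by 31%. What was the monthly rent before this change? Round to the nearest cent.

€2485.41

The overall multiplier applied was 0.69.
So the original monthly rent was €1714.93 ÷ 0.69 ≈ €2485.41.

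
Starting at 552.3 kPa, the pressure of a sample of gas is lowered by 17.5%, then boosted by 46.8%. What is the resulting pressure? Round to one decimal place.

17.5% decrease: 552.3 × 0.825 = 455.6475.
46.8% increase: 455.6475 × 1.468 = 668.89053 ≈ 668.9.

668.9 kPa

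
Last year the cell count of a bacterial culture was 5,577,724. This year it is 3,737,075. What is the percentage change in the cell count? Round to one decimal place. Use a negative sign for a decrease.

Change: 3,737,075 − 5,577,724 = -1,840,649.
Relative to the original: -1,840,649 ÷ 5,577,724 ≈ -33.0%.

-33.0%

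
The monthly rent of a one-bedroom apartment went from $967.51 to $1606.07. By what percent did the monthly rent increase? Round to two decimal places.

66.00%

Change: $1606.07 − $967.51 = $638.56.
Relative to the original: $638.56 ÷ $967.51 ≈ 66.00%.
So the monthly rent increased by 66.00%.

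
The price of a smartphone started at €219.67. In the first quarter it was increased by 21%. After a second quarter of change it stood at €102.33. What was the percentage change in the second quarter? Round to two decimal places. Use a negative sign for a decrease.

After the first quarter: €219.67 × 1.21 = €265.8007.
Second-quarter multiplier: €102.33 ÷ €265.8007 ≈ 0.384988.
That is a change of -61.50%.

-61.50%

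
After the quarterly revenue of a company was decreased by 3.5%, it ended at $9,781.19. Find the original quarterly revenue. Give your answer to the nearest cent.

$10,135.95

The overall multiplier applied was 0.965.
So the original quarterly revenue was $9,781.19 ÷ 0.965 ≈ $10,135.95.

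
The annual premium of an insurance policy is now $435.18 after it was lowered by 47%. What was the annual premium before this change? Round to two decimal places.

$821.09

The overall multiplier applied was 0.53.
So the original annual premium was $435.18 ÷ 0.53 ≈ $821.09.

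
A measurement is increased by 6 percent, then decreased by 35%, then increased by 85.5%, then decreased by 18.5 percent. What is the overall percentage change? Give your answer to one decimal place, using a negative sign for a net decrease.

4.2%

A 6% increase multiplies by 1.06.
Then a 35% decrease: 1.06 × 0.65 = 0.689.
Then an 85.5% increase: 0.689 × 1.855 = 1.278095.
Then an 18.5% decrease: 1.278095 × 0.815 = 1.041647425.
Overall factor 1.041647425, i.e. 4.2%.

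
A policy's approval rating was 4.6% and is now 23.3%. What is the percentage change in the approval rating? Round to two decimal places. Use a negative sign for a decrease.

The change is 23.3 − 4.6 = 18.7 percentage points.
Relative to the original 4.6%, that is 18.7 ÷ 4.6 ≈ 406.52%.

406.52%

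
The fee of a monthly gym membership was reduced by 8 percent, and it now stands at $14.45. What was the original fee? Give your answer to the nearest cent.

$15.71

The overall multiplier applied was 0.92.
So the original fee was $14.45 ÷ 0.92 ≈ $15.71.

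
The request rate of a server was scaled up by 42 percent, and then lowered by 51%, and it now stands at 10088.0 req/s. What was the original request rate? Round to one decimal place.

The overall multiplier applied was 1.42 × 0.49 = 0.6958.
So the original request rate was 10088.0 ÷ 0.6958 ≈ 14498.4 req/s.

14498.4 req/s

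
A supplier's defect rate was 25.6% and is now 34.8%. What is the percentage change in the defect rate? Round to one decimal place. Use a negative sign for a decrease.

35.9%

The change is 34.8 − 25.6 = 9.2 percentage points.
Relative to the original 25.6%, that is 9.2 ÷ 25.6 ≈ 35.9%.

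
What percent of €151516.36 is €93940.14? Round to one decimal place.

€93940.14 ÷ €151516.36 ≈ 62.0%.

62.0%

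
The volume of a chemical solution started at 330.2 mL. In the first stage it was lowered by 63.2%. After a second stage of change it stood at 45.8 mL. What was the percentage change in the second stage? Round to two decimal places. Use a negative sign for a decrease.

-62.31%

After the first stage: 330.2 × 0.368 = 121.5136.
Second-stage multiplier: 45.8 ÷ 121.5136 ≈ 0.376913.
That is a change of -62.31%.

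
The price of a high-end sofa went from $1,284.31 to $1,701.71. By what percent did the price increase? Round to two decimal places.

32.50%

Change: $1,701.71 − $1,284.31 = $417.40.
Relative to the original: $417.40 ÷ $1,284.31 ≈ 32.50%.
So the price increased by 32.50%.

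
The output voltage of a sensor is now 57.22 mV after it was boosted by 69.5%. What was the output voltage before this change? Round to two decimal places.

33.76 mV

The overall multiplier applied was 1.695.
So the original output voltage was 57.22 ÷ 1.695 ≈ 33.76 mV.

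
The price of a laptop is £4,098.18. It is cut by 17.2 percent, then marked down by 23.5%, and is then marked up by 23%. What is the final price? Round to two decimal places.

17.2% decrease: £4,098.18 × 0.828 = £3393.29304.
Apply the 23.5% decrease: £3393.29304 × 0.765 = £2595.8691756.
After the 23% increase: £2595.8691756 × 1.23 = £3192.919085988 ≈ £3,192.92.

£3,192.92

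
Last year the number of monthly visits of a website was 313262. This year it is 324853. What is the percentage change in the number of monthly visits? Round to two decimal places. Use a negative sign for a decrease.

3.70%

Change: 324853 − 313262 = 11591.
Relative to the original: 11591 ÷ 313262 ≈ 3.70%.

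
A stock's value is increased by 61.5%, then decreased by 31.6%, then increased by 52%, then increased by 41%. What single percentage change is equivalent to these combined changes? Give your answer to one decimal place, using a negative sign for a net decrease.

136.8%

A 61.5% increase multiplies by 1.615.
Then a 31.6% decrease: 1.615 × 0.684 = 1.10466.
Then a 52% increase: 1.10466 × 1.52 = 1.6790832.
Then a 41% increase: 1.6790832 × 1.41 = 2.367507312.
Overall factor 2.367507312, i.e. 136.8%.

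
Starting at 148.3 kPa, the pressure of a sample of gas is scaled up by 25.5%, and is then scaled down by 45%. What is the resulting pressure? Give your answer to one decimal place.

102.4 kPa

Each change multiplies by a factor: 1.255 × 0.55 = 0.69025.
148.3 × 0.69025 = 102.364075 ≈ 102.4.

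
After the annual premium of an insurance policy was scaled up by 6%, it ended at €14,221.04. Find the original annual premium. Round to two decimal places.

The overall multiplier applied was 1.06.
So the original annual premium was €14,221.04 ÷ 1.06 ≈ €13,416.08.

€13,416.08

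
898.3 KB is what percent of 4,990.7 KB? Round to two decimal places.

898.3 KB ÷ 4,990.7 KB ≈ 18.00%.

18.00%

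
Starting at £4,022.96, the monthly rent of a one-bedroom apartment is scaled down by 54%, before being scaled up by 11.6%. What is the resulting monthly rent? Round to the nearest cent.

£2,065.23

54% decrease: £4,022.96 × 0.46 = £1850.5616.
Apply the 11.6% increase: £1850.5616 × 1.116 = £2065.2267456 ≈ £2,065.23.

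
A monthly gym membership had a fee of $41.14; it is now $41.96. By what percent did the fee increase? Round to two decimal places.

Change: $41.96 − $41.14 = $0.82.
Relative to the original: $0.82 ÷ $41.14 ≈ 1.99%.
So the fee increased by 1.99%.

1.99%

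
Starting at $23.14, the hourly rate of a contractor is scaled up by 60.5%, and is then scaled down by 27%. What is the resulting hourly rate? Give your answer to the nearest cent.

Each change multiplies by a factor: 1.605 × 0.73 = 1.17165.
$23.14 × 1.17165 = $27.111981 ≈ $27.11.

$27.11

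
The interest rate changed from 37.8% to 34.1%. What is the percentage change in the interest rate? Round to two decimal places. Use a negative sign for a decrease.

-9.79%

The change is 34.1 − 37.8 = -3.7 percentage points.
Relative to the original 37.8%, that is -3.7 ÷ 37.8 ≈ -9.79%.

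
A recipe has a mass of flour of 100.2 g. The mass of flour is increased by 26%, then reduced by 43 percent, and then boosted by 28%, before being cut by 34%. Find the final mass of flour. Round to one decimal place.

60.8 g

26% increase: 100.2 × 1.26 = 126.252.
After the 43% decrease: 126.252 × 0.57 = 71.96364.
28% increase: 71.96364 × 1.28 = 92.1134592.
After the 34% decrease: 92.1134592 × 0.66 = 60.794883072 ≈ 60.8.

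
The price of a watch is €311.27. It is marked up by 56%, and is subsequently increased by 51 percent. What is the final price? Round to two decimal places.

€733.23

Each change multiplies by a factor: 1.56 × 1.51 = 2.3556.
€311.27 × 2.3556 = €733.227612 ≈ €733.23.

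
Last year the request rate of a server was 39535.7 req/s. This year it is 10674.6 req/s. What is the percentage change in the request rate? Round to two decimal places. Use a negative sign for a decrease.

-73.00%

Change: 10674.6 − 39535.7 = -28861.1.
Relative to the original: -28861.1 ÷ 39535.7 ≈ -73.00%.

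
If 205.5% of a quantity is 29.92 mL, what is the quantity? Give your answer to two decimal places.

14.56 mL

29.92 mL ÷ 2.055 ≈ 14.56 mL.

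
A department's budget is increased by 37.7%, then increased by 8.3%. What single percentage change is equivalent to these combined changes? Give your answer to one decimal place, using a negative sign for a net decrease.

49.1%

A 37.7% increase multiplies by 1.377.
Then an 8.3% increase: 1.377 × 1.083 = 1.491291.
Overall factor 1.491291, i.e. 49.1%.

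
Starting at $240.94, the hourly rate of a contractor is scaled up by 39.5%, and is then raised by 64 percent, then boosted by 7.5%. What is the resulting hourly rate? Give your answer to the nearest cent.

Each change multiplies by a factor: 1.395 × 1.64 × 1.075 = 2.459385.
$240.94 × 2.459385 = $592.5642219 ≈ $592.56.

$592.56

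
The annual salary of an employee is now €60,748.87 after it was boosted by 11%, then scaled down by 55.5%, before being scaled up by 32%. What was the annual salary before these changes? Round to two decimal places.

The overall multiplier applied was 1.11 × 0.445 × 1.32 = 0.652014.
So the original annual salary was €60,748.87 ÷ 0.652014 ≈ €93,171.11.

€93,171.11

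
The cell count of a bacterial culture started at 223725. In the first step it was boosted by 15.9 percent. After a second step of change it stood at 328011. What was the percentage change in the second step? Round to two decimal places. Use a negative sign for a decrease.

After the first step: 223725 × 1.159 = 259297.275.
Second-step multiplier: 328011 ÷ 259297.275 ≈ 1.265.
That is a change of 26.50%.

26.50%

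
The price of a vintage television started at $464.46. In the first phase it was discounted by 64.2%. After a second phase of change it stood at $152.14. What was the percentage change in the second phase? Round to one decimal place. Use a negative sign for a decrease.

-8.5%

After the first phase: $464.46 × 0.358 = $166.27668.
Second-phase multiplier: $152.14 ÷ $166.27668 ≈ 0.91498.
That is a change of -8.5%.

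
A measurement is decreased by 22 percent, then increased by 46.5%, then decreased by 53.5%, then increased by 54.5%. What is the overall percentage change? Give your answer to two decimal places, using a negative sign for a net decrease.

A 22% decrease multiplies by 0.78.
Then a 46.5% increase: 0.78 × 1.465 = 1.1427.
Then a 53.5% decrease: 1.1427 × 0.465 = 0.5313555.
Then a 54.5% increase: 0.5313555 × 1.545 = 0.8209442475.
Overall factor 0.8209442475, i.e. -17.91%.

-17.91%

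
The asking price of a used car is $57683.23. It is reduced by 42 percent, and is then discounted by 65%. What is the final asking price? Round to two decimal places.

Each change multiplies by a factor: 0.58 × 0.35 = 0.203.
$57683.23 × 0.203 = $11709.69569 ≈ $11709.70.

$11709.70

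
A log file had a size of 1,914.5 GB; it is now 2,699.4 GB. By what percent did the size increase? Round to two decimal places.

41.00%

Change: 2,699.4 − 1,914.5 = 784.9.
Relative to the original: 784.9 ÷ 1,914.5 ≈ 41.00%.
So the size increased by 41.00%.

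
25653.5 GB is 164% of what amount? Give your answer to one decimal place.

25653.5 GB ÷ 1.64 ≈ 15642.4 GB.

15642.4 GB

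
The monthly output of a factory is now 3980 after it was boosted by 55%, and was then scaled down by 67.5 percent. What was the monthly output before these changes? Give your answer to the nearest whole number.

Undoing the 67.5% decrease: 3980 ÷ 0.325 ≈ 12246.153846.
Undoing the 55% increase: 12246.153846 ÷ 1.55 ≈ 7901.

7901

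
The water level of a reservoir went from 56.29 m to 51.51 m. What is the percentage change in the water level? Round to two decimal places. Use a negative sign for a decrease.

-8.49%

Change: 51.51 − 56.29 = -4.78.
Relative to the original: -4.78 ÷ 56.29 ≈ -8.49%.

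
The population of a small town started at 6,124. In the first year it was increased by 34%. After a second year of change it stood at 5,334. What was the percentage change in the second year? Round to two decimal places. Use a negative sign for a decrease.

After the first year: 6,124 × 1.34 = 8206.16.
Second-year multiplier: 5,334 ÷ 8206.16 ≈ 0.65.
That is a change of -35.00%.

-35.00%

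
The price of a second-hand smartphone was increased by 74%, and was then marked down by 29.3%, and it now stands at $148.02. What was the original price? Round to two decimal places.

$120.32

The overall multiplier applied was 1.74 × 0.707 = 1.23018.
So the original price was $148.02 ÷ 1.23018 ≈ $120.32.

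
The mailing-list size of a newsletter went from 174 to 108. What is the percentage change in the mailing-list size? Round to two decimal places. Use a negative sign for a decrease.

-37.93%

Change: 108 − 174 = -66.
Relative to the original: -66 ÷ 174 ≈ -37.93%.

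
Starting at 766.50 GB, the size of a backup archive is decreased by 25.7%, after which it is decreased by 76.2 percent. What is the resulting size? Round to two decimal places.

135.54 GB

Each change multiplies by a factor: 0.743 × 0.238 = 0.176834.
766.50 × 0.176834 = 135.543261 ≈ 135.54.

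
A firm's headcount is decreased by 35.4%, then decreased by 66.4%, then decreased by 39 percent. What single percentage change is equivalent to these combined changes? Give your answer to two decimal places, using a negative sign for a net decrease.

-86.76%

A 35.4% decrease multiplies by 0.646.
Then a 66.4% decrease: 0.646 × 0.336 = 0.217056.
Then a 39% decrease: 0.217056 × 0.61 = 0.13240416.
Overall factor 0.13240416, i.e. -86.76%.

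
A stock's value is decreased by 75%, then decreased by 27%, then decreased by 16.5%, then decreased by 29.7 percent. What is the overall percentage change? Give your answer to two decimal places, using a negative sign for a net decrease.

The combined multiplier is 0.25 × 0.73 × 0.835 × 0.703 = 0.1071284125.
That corresponds to a decrease of 89.29%.

-89.29%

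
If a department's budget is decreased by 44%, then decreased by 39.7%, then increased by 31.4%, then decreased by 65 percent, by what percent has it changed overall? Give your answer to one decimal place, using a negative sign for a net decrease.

-84.5%

The combined multiplier is 0.56 × 0.603 × 1.314 × 0.35 = 0.155299032.
That corresponds to a decrease of 84.5%.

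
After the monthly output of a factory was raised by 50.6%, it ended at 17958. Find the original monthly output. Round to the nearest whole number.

11924

The overall multiplier applied was 1.506.
So the original monthly output was 17958 ÷ 1.506 ≈ 11924.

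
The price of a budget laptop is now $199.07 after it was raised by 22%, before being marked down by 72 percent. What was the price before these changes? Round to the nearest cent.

$582.76

The overall multiplier applied was 1.22 × 0.28 = 0.3416.
So the original price was $199.07 ÷ 0.3416 ≈ $582.76.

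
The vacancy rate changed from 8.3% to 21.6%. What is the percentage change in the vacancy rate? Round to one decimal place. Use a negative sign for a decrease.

160.2%

The change is 21.6 − 8.3 = 13.3 percentage points.
Relative to the original 8.3%, that is 13.3 ÷ 8.3 ≈ 160.2%.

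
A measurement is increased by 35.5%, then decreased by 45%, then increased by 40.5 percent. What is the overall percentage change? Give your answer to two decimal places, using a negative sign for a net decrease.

4.71%

The combined multiplier is 1.355 × 0.55 × 1.405 = 1.04707625.
That corresponds to an increase of 4.71%.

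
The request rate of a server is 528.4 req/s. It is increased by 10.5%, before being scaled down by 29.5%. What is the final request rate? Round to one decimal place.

Each change multiplies by a factor: 1.105 × 0.705 = 0.779025.
528.4 × 0.779025 = 411.63681 ≈ 411.6.

411.6 req/s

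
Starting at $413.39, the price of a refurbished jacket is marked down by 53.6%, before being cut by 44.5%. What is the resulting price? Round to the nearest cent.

After the 53.6% decrease: $413.39 × 0.464 = $191.81296.
44.5% decrease: $191.81296 × 0.555 = $106.4561928 ≈ $106.46.

$106.46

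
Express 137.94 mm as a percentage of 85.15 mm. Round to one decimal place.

137.94 mm ÷ 85.15 mm ≈ 162.0%.

162.0%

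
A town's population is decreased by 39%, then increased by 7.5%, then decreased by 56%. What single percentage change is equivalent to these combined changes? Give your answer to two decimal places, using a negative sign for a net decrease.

-71.15%

The combined multiplier is 0.61 × 1.075 × 0.44 = 0.28853.
That corresponds to a decrease of 71.15%.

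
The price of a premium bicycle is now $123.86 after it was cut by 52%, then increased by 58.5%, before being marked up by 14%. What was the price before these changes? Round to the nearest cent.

$142.81

The overall multiplier applied was 0.48 × 1.585 × 1.14 = 0.867312.
So the original price was $123.86 ÷ 0.867312 ≈ $142.81.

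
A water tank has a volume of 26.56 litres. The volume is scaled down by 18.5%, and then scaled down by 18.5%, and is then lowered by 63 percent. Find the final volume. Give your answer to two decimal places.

18.5% decrease: 26.56 × 0.815 = 21.6464.
After the 18.5% decrease: 21.6464 × 0.815 = 17.641816.
After the 63% decrease: 17.641816 × 0.37 = 6.52747192 ≈ 6.53.

6.53 litres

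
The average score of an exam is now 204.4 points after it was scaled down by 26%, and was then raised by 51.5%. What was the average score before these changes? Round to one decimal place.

Undoing the 51.5% increase: 204.4 ÷ 1.515 ≈ 134.917492.
Undoing the 26% decrease: 134.917492 ÷ 0.74 ≈ 182.3 points.

182.3 points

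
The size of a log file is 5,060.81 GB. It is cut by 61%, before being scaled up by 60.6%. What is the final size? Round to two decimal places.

3,169.79 GB

Apply the 61% decrease: 5,060.81 × 0.39 = 1973.7159.
60.6% increase: 1973.7159 × 1.606 = 3169.7877354 ≈ 3,169.79.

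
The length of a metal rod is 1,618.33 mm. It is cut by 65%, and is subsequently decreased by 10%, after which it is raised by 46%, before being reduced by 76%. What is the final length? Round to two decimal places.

178.62 mm

Apply the 65% decrease: 1,618.33 × 0.35 = 566.4155.
After the 10% decrease: 566.4155 × 0.9 = 509.77395.
46% increase: 509.77395 × 1.46 = 744.269967.
76% decrease: 744.269967 × 0.24 = 178.62479208 ≈ 178.62.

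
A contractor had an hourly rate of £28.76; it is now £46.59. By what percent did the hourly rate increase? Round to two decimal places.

62.00%

Change: £46.59 − £28.76 = £17.83.
Relative to the original: £17.83 ÷ £28.76 ≈ 62.00%.
So the hourly rate increased by 62.00%.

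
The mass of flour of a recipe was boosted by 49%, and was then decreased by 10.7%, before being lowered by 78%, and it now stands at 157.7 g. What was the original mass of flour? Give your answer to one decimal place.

538.7 g

The overall multiplier applied was 1.49 × 0.893 × 0.22 = 0.2927254.
So the original mass of flour was 157.7 ÷ 0.2927254 ≈ 538.7 g.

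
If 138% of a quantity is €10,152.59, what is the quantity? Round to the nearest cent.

€7,356.95

€10,152.59 ÷ 1.38 ≈ €7,356.95.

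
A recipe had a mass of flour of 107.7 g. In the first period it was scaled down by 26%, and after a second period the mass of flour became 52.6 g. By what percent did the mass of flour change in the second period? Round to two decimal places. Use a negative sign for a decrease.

After the first period: 107.7 × 0.74 = 79.698.
Second-period multiplier: 52.6 ÷ 79.698 ≈ 0.659991.
That is a change of -34.00%.

-34.00%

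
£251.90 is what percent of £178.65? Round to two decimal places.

141.00%

£251.90 ÷ £178.65 ≈ 141.00%.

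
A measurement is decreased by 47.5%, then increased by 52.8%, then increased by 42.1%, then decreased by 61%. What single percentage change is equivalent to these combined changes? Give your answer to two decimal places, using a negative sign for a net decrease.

-55.54%

The combined multiplier is 0.525 × 1.528 × 1.421 × 0.39 = 0.444571218.
That corresponds to a decrease of 55.54%.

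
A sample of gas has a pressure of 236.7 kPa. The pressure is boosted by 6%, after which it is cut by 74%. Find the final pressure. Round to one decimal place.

65.2 kPa

6% increase: 236.7 × 1.06 = 250.902.
Apply the 74% decrease: 250.902 × 0.26 = 65.23452 ≈ 65.2.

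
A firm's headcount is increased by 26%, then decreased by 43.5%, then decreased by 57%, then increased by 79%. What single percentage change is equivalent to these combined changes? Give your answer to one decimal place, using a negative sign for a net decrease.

A 26% increase multiplies by 1.26.
Then a 43.5% decrease: 1.26 × 0.565 = 0.7119.
Then a 57% decrease: 0.7119 × 0.43 = 0.306117.
Then a 79% increase: 0.306117 × 1.79 = 0.54794943.
Overall factor 0.54794943, i.e. -45.2%.

-45.2%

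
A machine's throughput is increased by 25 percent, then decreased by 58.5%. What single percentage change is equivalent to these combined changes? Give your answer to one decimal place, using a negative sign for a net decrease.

A 25% increase multiplies by 1.25.
Then a 58.5% decrease: 1.25 × 0.415 = 0.51875.
Overall factor 0.51875, i.e. -48.1%.

-48.1%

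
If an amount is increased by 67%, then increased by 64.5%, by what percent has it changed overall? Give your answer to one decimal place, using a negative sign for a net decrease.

174.7%

A 67% increase multiplies by 1.67.
Then a 64.5% increase: 1.67 × 1.645 = 2.74715.
Overall factor 2.74715, i.e. 174.7%.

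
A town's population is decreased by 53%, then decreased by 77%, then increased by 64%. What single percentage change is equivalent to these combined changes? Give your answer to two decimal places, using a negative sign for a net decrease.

A 53% decrease multiplies by 0.47.
Then a 77% decrease: 0.47 × 0.23 = 0.1081.
Then a 64% increase: 0.1081 × 1.64 = 0.177284.
Overall factor 0.177284, i.e. -82.27%.

-82.27%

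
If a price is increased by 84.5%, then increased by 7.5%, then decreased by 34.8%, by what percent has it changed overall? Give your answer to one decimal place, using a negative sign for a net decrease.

29.3%

An 84.5% increase multiplies by 1.845.
Then a 7.5% increase: 1.845 × 1.075 = 1.983375.
Then a 34.8% decrease: 1.983375 × 0.652 = 1.2931605.
Overall factor 1.2931605, i.e. 29.3%.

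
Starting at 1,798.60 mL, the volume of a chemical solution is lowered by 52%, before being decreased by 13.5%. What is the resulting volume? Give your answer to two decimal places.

Apply the 52% decrease: 1,798.60 × 0.48 = 863.328.
13.5% decrease: 863.328 × 0.865 = 746.77872 ≈ 746.78.

746.78 mL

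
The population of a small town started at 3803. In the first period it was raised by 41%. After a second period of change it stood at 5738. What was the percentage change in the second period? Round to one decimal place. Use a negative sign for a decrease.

7.0%

After the first period: 3803 × 1.41 = 5362.23.
Second-period multiplier: 5738 ÷ 5362.23 ≈ 1.07008.
That is a change of 7.0%.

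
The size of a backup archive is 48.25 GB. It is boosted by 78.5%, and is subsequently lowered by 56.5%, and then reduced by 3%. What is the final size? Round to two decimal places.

After the 78.5% increase: 48.25 × 1.785 = 86.12625.
56.5% decrease: 86.12625 × 0.435 = 37.46491875.
Apply the 3% decrease: 37.46491875 × 0.97 = 36.3409711875 ≈ 36.34.

36.34 GB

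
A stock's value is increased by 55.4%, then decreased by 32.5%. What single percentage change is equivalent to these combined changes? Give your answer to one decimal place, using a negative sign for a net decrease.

The combined multiplier is 1.554 × 0.675 = 1.04895.
That corresponds to an increase of 4.9%.

4.9%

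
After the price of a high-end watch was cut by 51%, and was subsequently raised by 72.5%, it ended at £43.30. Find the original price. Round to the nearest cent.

Undoing the 72.5% increase: £43.30 ÷ 1.725 ≈ £25.101449.
Undoing the 51% decrease: £25.101449 ÷ 0.49 ≈ £51.23.

£51.23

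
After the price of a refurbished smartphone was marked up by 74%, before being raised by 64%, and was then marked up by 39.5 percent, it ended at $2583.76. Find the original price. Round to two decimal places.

$649.06

Undoing the 39.5% increase: $2583.76 ÷ 1.395 ≈ $1852.157706.
Undoing the 64% increase: $1852.157706 ÷ 1.64 ≈ $1129.364455.
Undoing the 74% increase: $1129.364455 ÷ 1.74 ≈ $649.06.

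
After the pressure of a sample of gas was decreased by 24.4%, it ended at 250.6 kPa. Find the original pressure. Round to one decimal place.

331.5 kPa

The overall multiplier applied was 0.756.
So the original pressure was 250.6 ÷ 0.756 ≈ 331.5 kPa.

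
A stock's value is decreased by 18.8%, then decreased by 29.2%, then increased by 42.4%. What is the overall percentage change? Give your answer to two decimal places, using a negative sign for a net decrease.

The combined multiplier is 0.812 × 0.708 × 1.424 = 0.818651904.
That corresponds to a decrease of 18.13%.

-18.13%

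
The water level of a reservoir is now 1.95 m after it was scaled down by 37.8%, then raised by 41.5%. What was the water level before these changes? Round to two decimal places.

Undoing the 41.5% increase: 1.95 ÷ 1.415 ≈ 1.378092.
Undoing the 37.8% decrease: 1.378092 ÷ 0.622 ≈ 2.22 m.

2.22 m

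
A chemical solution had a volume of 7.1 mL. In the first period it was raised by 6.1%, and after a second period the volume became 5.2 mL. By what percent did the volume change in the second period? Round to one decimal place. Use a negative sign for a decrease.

-31.0%

After the first period: 7.1 × 1.061 = 7.5331.
Second-period multiplier: 5.2 ÷ 7.5331 ≈ 0.69029.
That is a change of -31.0%.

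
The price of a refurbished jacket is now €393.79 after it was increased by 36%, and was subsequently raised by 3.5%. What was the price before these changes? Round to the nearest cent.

The overall multiplier applied was 1.36 × 1.035 = 1.4076.
So the original price was €393.79 ÷ 1.4076 ≈ €279.76.

€279.76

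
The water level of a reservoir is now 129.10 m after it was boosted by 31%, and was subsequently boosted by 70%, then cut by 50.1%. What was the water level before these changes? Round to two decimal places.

The overall multiplier applied was 1.31 × 1.7 × 0.499 = 1.111273.
So the original water level was 129.10 ÷ 1.111273 ≈ 116.17 m.

116.17 m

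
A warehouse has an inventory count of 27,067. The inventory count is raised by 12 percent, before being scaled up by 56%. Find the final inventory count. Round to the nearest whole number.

12% increase: 27,067 × 1.12 = 30315.04.
Apply the 56% increase: 30315.04 × 1.56 = 47291.4624 ≈ 47,291.

47,291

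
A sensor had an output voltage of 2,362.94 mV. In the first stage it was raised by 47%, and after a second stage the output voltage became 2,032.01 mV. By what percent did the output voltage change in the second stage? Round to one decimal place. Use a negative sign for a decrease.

-41.5%

After the first stage: 2,362.94 × 1.47 = 3473.5218.
Second-stage multiplier: 2,032.01 ÷ 3473.5218 ≈ 0.585.
That is a change of -41.5%.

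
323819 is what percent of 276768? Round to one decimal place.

117.0%

323819 ÷ 276768 ≈ 117.0%.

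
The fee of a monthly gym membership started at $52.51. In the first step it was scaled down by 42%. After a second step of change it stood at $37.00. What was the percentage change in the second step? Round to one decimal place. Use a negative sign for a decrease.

21.5%

After the first step: $52.51 × 0.58 = $30.4558.
Second-step multiplier: $37.00 ÷ $30.4558 ≈ 1.21488.
That is a change of 21.5%.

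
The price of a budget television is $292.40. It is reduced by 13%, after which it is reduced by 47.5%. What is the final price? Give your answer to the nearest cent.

$133.55

Each change multiplies by a factor: 0.87 × 0.525 = 0.45675.
$292.40 × 0.45675 = $133.5537 ≈ $133.55.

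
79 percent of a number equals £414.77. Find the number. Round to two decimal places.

£414.77 ÷ 0.79 ≈ £525.03.

£525.03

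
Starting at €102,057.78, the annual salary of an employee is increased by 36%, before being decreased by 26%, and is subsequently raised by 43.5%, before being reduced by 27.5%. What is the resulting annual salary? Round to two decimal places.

Each change multiplies by a factor: 1.36 × 0.74 × 1.435 × 0.725 = 1.0470334.
€102,057.78 × 1.0470334 = €106857.904389852 ≈ €106,857.90.

€106,857.90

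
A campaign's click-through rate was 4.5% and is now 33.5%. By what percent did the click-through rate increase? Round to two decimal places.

644.44%

The change is 33.5 − 4.5 = 29.0 percentage points.
Relative to the original 4.5%, that is 29.0 ÷ 4.5 ≈ 644.44%.
So the click-through rate rose by 644.44%.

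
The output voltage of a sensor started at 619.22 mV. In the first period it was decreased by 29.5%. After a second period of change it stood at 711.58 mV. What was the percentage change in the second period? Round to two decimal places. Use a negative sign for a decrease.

63.00%

After the first period: 619.22 × 0.705 = 436.5501.
Second-period multiplier: 711.58 ÷ 436.5501 ≈ 1.630008.
That is a change of 63.00%.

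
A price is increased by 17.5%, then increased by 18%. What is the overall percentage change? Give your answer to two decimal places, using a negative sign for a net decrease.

38.65%

A 17.5% increase multiplies by 1.175.
Then an 18% increase: 1.175 × 1.18 = 1.3865.
Overall factor 1.3865, i.e. 38.65%.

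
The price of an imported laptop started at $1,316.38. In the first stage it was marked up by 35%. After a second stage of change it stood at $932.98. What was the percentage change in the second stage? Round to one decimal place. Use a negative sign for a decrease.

-47.5%

After the first stage: $1,316.38 × 1.35 = $1777.113.
Second-stage multiplier: $932.98 ÷ $1777.113 ≈ 0.525.
That is a change of -47.5%.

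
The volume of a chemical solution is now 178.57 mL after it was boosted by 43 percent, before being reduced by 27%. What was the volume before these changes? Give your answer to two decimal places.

171.06 mL

The overall multiplier applied was 1.43 × 0.73 = 1.0439.
So the original volume was 178.57 ÷ 1.0439 ≈ 171.06 mL.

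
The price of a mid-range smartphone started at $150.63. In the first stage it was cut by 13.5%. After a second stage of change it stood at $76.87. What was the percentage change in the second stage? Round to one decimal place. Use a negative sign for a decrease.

-41.0%

After the first stage: $150.63 × 0.865 = $130.29495.
Second-stage multiplier: $76.87 ÷ $130.29495 ≈ 0.58997.
That is a change of -41.0%.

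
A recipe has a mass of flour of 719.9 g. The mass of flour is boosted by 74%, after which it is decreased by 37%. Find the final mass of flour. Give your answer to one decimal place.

Apply the 74% increase: 719.9 × 1.74 = 1252.626.
Apply the 37% decrease: 1252.626 × 0.63 = 789.15438 ≈ 789.2.

789.2 g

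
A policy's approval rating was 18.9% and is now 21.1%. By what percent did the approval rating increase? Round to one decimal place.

The change is 21.1 − 18.9 = 2.2 percentage points.
Relative to the original 18.9%, that is 2.2 ÷ 18.9 ≈ 11.6%.
So the approval rating rose by 11.6%.

11.6%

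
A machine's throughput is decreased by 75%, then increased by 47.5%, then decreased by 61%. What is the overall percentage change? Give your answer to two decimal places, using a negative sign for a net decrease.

A 75% decrease multiplies by 0.25.
Then a 47.5% increase: 0.25 × 1.475 = 0.36875.
Then a 61% decrease: 0.36875 × 0.39 = 0.1438125.
Overall factor 0.1438125, i.e. -85.62%.

-85.62%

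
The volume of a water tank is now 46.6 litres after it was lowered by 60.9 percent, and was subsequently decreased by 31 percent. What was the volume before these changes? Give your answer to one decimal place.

The overall multiplier applied was 0.391 × 0.69 = 0.26979.
So the original volume was 46.6 ÷ 0.26979 ≈ 172.7 litres.

172.7 litres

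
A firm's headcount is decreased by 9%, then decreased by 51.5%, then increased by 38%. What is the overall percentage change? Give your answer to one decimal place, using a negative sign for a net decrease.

A 9% decrease multiplies by 0.91.
Then a 51.5% decrease: 0.91 × 0.485 = 0.44135.
Then a 38% increase: 0.44135 × 1.38 = 0.609063.
Overall factor 0.609063, i.e. -39.1%.

-39.1%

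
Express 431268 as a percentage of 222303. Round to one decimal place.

194.0%

431268 ÷ 222303 ≈ 194.0%.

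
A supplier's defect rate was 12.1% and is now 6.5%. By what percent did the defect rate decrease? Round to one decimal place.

46.3%

The change is 6.5 − 12.1 = -5.6 percentage points.
Relative to the original 12.1%, that is -5.6 ÷ 12.1 ≈ -46.3%.
So the defect rate fell by 46.3%.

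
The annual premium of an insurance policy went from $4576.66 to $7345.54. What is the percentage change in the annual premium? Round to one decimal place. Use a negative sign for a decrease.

Change: $7345.54 − $4576.66 = $2768.88.
Relative to the original: $2768.88 ÷ $4576.66 ≈ 60.5%.

60.5%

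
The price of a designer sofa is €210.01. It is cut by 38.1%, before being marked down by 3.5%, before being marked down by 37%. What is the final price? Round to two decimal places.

38.1% decrease: €210.01 × 0.619 = €129.99619.
Apply the 3.5% decrease: €129.99619 × 0.965 = €125.44632335.
After the 37% decrease: €125.44632335 × 0.63 = €79.0311837105 ≈ €79.03.

€79.03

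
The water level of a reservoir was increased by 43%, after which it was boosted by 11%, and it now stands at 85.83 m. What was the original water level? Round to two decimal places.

54.07 m

Undoing the 11% increase: 85.83 ÷ 1.11 ≈ 77.324324.
Undoing the 43% increase: 77.324324 ÷ 1.43 ≈ 54.07 m.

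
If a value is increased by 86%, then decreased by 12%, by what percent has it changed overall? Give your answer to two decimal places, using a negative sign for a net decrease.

63.68%

The combined multiplier is 1.86 × 0.88 = 1.6368.
That corresponds to an increase of 63.68%.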